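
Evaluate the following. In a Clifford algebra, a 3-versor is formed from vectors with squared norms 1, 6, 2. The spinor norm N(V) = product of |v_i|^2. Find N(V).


Spinor norm N(V) = |v1|^2 * |v2|^2 * ... * |v3|^2
= 1 * 6 * 2
Running product: 1, 6, 12
N(V) = 12


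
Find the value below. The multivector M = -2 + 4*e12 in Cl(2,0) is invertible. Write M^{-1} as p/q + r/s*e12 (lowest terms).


M = -2 + 4*e12, where e12^2 = -1.
Since M commutes with its reverse ~M = a - b*e12, M * ~M = a^2 - b^2*e12^2 = a^2 + b^2.
So M^{-1} = ~M / (a^2 + b^2) = (a - b*e12)/(a^2 + b^2).
a^2 + b^2 = 4 + 16 = 20
Scalar part = -2/20 = -1/10
Bivector coeff = -4/20 = -1/5
M^{-1} = -1/10 - 1/5*e12


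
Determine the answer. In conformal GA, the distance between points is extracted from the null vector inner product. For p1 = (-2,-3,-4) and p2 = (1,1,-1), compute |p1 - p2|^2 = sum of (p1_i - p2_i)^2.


p1 - p2 = (-3, -4, -3)
|p1 - p2|^2 = (-3)^2 + (-4)^2 + (-3)^2
= 9 + 16 + 9
= 34


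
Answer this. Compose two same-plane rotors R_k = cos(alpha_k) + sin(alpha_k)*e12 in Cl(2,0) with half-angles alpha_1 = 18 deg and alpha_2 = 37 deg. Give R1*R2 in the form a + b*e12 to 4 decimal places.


Same-plane rotors commute and their half-angles add:
R1*R2 = cos(a1 + a2) + sin(a1 + a2)*e12.
a1 + a2 = 18 + 37 = 55 deg
cos(55 deg) = 0.5736
sin(55 deg) = 0.8192
R1*R2 = 0.5736 + 0.8192*e12


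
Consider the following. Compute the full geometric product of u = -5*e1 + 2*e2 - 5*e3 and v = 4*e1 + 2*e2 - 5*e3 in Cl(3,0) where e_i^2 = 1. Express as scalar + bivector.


In Cl(3,0): e_i^2 = 1, e_ie_j = -e_je_i for i != j.
Scalar part = u . v = (-5)*4 + 2*2 + (-5)*(-5)
= -20 + 4 + 25 = 9
e12 coeff = (-5)*2 - 2*4 = -10 - 8 = -18
e13 coeff = (-5)*(-5) - (-5)*4 = 25 - (-20) = 45
e23 coeff = 2*(-5) - (-5)*2 = -10 - (-10) = 0
uv = 9 - 18*e12 + 45*e13 + 0*e23


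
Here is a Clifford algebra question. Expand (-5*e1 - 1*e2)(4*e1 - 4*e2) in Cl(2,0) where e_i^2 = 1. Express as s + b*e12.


Expand: (-5*e1 - 1*e2)(4*e1 - 4*e2)
= (-5)*4*e1e1 + (-5)*(-4)*e1e2 + (-1)*4*e2e1 + (-1)*(-4)*e2e2
Using e1^2 = e2^2 = 1, e2e1 = -e1e2:
Scalar part s = (-5)*4 + (-1)*(-4) = -20 + 4 = -16
Bivector part b = (-5)*(-4) - (-1)*4 = 20 - (-4) = 24
uv = -16 + 24*e12


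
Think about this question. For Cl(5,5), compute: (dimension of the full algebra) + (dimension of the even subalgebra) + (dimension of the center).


n = 5 + 5 = 10
Total dim = 2^10 = 1024
Even subalgebra dim = 2^9 = 512
n is even, so center dim = 1
Sum = 1024 + 512 + 1 = 1537


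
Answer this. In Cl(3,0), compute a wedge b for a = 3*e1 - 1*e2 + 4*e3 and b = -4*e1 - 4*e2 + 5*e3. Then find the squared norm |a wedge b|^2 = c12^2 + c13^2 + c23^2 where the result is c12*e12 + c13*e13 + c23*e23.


a wedge b = (a1*b2 - a2*b1)*e12 + (a1*b3 - a3*b1)*e13 + (a2*b3 - a3*b2)*e23
e12 coeff: 3*(-4) - (-1)*(-4) = -12 - 4 = -16
e13 coeff: 3*5 - 4*(-4) = 15 - (-16) = 31
e23 coeff: (-1)*5 - 4*(-4) = -5 - (-16) = 11
|a wedge b|^2 = (-16)^2 + 31^2 + 11^2
= 256 + 961 + 121
= 1338


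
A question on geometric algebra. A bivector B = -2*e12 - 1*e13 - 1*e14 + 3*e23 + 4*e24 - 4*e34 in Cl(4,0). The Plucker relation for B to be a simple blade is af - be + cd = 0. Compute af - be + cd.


Plucker relation: af - be + cd
a*f = (-2)*(-4) = 8
b*e = (-1)*4 = -4
c*d = (-1)*3 = -3
af - be + cd = 8 - (-4) + (-3)
= 9


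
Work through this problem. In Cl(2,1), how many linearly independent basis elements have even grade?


Even subalgebra dimension = 2^(n-1)
n = 2 + 1 = 3
2^(3 - 1) = 2^2 = 4
Verification: sum of C(3,k) for even k = 1 + 3 = 4
Result = 4


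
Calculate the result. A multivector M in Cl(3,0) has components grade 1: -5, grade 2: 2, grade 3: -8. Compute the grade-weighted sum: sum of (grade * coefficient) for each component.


Grade-weighted sum = sum of grade_k * coefficient_k
1*(-5) = -5
2*2 = 4
3*(-8) = -24
Total = -5 + 4 + (-24) = -25


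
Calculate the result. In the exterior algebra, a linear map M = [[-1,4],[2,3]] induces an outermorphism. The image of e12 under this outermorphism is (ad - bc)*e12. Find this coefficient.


The outermorphism of a linear map f sends e1^e2 to f(e1)^f(e2).
f(e1) = -1*e1 + 2*e2
f(e2) = 4*e1 + 3*e2
f(e1) ^ f(e2) = (-1*e1 + 2*e2) ^ (4*e1 + 3*e2)
= (-1)*3*e12 + 2*4*e21
= (-3 - 8)*e12
= -11*e12
Coefficient = -11


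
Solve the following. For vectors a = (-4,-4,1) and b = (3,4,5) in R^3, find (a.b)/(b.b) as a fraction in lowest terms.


Projection coefficient = (a . b) / (b . b)
a . b = (-4)*3 + (-4)*4 + 1*5
= -12 + (-16) + 5 = -23
b . b = 3^2 + 4^2 + 5^2
= 9 + 16 + 25 = 50
Coefficient = -23/50
In lowest terms: -23/50


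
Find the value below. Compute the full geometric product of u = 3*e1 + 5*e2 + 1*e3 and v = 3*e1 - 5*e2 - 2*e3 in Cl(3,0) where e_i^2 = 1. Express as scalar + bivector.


In Cl(3,0): e_i^2 = 1, e_ie_j = -e_je_i for i != j.
Scalar part = u . v = 3*3 + 5*(-5) + 1*(-2)
= 9 + (-25) + (-2) = -18
e12 coeff = 3*(-5) - 5*3 = -15 - 15 = -30
e13 coeff = 3*(-2) - 1*3 = -6 - 3 = -9
e23 coeff = 5*(-2) - 1*(-5) = -10 - (-5) = -5
uv = -18 - 30*e12 - 9*e13 - 5*e23


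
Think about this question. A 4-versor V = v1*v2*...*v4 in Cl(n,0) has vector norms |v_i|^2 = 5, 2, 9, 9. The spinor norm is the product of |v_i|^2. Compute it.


Spinor norm N(V) = |v1|^2 * |v2|^2 * ... * |v4|^2
= 5 * 2 * 9 * 9
Running product: 5, 10, 90, 810
N(V) = 810


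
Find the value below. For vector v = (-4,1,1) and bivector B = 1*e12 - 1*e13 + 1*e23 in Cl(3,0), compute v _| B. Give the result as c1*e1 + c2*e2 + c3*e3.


Left contraction v _| B = <vB>_1 (grade-1 part of the geometric product vB).
Using e1_|e12 = e2, e2_|e12 = -e1, e1_|e13 = e3, e3_|e13 = -e1, e2_|e23 = e3, e3_|e23 = -e2:
e1 coeff: -v2*b12 - v3*b13 = -(1)*(1) - (1)*(-1) = 0
e2 coeff: v1*b12 - v3*b23 = (-4)*(1) - (1)*(1) = -5
e3 coeff: v1*b13 + v2*b23 = (-4)*(-1) + (1)*(1) = 5
v _| B = 0*e1 - 5*e2 + 5*e3


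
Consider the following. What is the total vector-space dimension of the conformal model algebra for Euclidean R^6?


The conformal model of R^6 uses Cl(7,1): the 6 Euclidean generators plus two extra orthogonal generators e+ (e+^2 = +1) and e- (e-^2 = -1), from which the null vectors e0, einf are built.
Number of generators m = 6 + 2 = 8.
dim Cl(p,q) = 2^m = 2^8 = 256


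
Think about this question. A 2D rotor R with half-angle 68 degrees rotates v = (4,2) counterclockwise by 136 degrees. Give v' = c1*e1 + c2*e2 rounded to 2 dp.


Rotor R = cos(68deg) - sin(68deg)*e12
Rotation angle theta = 2 * 68 = 136 degrees
v' = R*v*~R rotates v by theta.
cos(136deg) = -0.7193, sin(136deg) = 0.6947
v'_1 = 4*cos(136deg) - 2*sin(136deg)
= 4*(-0.7193) - 2*0.6947
= -4.27
v'_2 = 4*sin(136deg) + 2*cos(136deg)
= 4*0.6947 + 2*(-0.7193)
= 1.34
v' = -4.27*e1 + 1.34*e2


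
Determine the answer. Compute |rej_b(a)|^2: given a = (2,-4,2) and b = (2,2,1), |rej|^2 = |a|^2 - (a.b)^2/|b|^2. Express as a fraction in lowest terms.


|a|^2 = 2^2 + (-4)^2 + 2^2 = 24
|b|^2 = 2^2 + 2^2 + 1^2 = 9
a . b = 2*2 + (-4)*2 + 2*1 = -2
(a.b)^2 = (-2)^2 = 4
|rej|^2 = 24 - 4/9
= (216 - 4)/9
= 212/9
In lowest terms: 212/9


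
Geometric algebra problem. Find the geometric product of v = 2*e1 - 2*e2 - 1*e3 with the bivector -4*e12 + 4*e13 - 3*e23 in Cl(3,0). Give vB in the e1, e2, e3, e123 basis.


vB has grade-1 (vector) and grade-3 (trivector) parts: vB = (v _| B) + (v ^ B).
Vector part <vB>_1:
  e1: -v2*b12 - v3*b13 = -(-2)*(-4) - (-1)*(4) = -4
  e2: v1*b12 - v3*b23 = (2)*(-4) - (-1)*(-3) = -11
  e3: v1*b13 + v2*b23 = (2)*(4) + (-2)*(-3) = 14
Trivector part <vB>_3:
  e123: v1*b23 - v2*b13 + v3*b12 = (2)*(-3) - (-2)*(4) + (-1)*(-4) = 6
vB = -4*e1 - 11*e2 + 14*e3 + 6*e123


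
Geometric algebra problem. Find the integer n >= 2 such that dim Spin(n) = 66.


dim Spin(n) = dim so(n) = n(n-1)/2.
Solve n(n-1)/2 = 66, i.e. n^2 - n - 132 = 0.
Discriminant = 1 + 8*66 = 529
n = (1 + sqrt(529))/2 = (1 + 23)/2 = 12


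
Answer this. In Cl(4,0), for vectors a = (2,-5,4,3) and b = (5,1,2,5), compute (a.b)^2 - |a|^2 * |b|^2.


a . b = 2*5 + (-5)*1 + 4*2 + 3*5
= 10 + (-5) + 8 + 15 = 28
|a|^2 = 2^2 + (-5)^2 + 4^2 + 3^2 = 54
|b|^2 = 5^2 + 1^2 + 2^2 + 5^2 = 55
(a.b)^2 = 28^2 = 784
|a|^2 * |b|^2 = 54 * 55 = 2970
Result = 784 - 2970 = -2186


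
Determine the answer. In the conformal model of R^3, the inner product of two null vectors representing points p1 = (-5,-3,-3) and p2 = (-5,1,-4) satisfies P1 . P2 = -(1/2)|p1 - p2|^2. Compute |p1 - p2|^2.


p1 - p2 = (0, -4, 1)
|p1 - p2|^2 = 0^2 + (-4)^2 + 1^2
= 0 + 16 + 1
= 17


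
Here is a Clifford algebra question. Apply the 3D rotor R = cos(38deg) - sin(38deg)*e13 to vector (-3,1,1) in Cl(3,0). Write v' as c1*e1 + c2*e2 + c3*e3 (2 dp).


Rotor R = cos(38deg) - sin(38deg)*e13
Rotation angle theta = 2 * 38 = 76 degrees in the e13 plane (e1 -> e3).
The component perpendicular to the plane (e2) is invariant: v'_2 = v2 = 1.00
cos(76deg) = 0.2419, sin(76deg) = 0.9703
v'_1 = v1*cos(theta) - v3*sin(theta) = -3*0.2419 - 1*0.9703 = -1.70
v'_3 = v1*sin(theta) + v3*cos(theta) = -3*0.9703 + 1*0.2419 = -2.67
v' = -1.70*e1 + 1.00*e2 - 2.67*e3


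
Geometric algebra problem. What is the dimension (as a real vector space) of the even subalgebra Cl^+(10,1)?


Even subalgebra dimension = 2^(n-1)
n = 10 + 1 = 11
2^(11 - 1) = 2^10 = 1024
Verification: sum of C(11,k) for even k = 1 + 55 + 330 + 462 + 165 + 11 = 1024
Result = 1024


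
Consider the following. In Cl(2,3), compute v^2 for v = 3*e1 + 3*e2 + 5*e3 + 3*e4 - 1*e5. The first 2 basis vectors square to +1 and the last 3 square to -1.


v^2 = sum of c_i^2 * e_i^2
Positive signature terms (e_i^2 = +1): 3^2 + 3^2 = 18
Negative signature terms (e_j^2 = -1): 5^2 + 3^2 + (-1)^2 = 35
v^2 = 18 - 35 = -17


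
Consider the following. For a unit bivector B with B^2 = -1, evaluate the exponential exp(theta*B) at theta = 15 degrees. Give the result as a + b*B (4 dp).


For a unit bivector B with B^2 = -1, the exponential series gives
e^(theta*B) = cos(theta) + sin(theta)*B (the GA analogue of Euler's formula).
theta = 15 degrees = 0.261799 rad
cos(15 deg) = 0.9659
sin(15 deg) = 0.2588
exp(theta*B) = 0.9659 + 0.2588*B


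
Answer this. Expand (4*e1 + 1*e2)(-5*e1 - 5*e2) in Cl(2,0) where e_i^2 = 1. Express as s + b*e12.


Expand: (4*e1 + 1*e2)(-5*e1 - 5*e2)
= 4*(-5)*e1e1 + 4*(-5)*e1e2 + 1*(-5)*e2e1 + 1*(-5)*e2e2
Using e1^2 = e2^2 = 1, e2e1 = -e1e2:
Scalar part s = 4*(-5) + 1*(-5) = -20 + (-5) = -25
Bivector part b = 4*(-5) - 1*(-5) = -20 - (-5) = -15
uv = -25 - 15*e12


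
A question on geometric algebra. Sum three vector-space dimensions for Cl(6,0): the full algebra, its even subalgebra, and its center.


n = 6 + 0 = 6
Total dim = 2^6 = 64
Even subalgebra dim = 2^5 = 32
n is even, so center dim = 1
Sum = 64 + 32 + 1 = 97


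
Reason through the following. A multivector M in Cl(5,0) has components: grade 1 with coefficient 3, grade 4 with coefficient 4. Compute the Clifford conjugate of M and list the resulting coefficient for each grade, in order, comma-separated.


Clifford conjugate sign for grade k: (-1)^(k(k+1)/2)
Grade 1: (-1)^(1*2/2) = (-1)^1 = -1, coeff 3 -> -3
Grade 4: (-1)^(4*5/2) = (-1)^10 = 1, coeff 4 -> 4
Conjugated coefficients: -3, 4


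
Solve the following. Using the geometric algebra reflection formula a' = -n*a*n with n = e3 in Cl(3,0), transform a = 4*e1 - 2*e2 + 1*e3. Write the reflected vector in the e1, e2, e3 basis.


Reflection formula: a' = -n*a*n, with n = e3 (unit vector, n^2 = 1).
For reflection through hyperplane perp to e3:
The component along e3 flips sign, others stay.
a = (4, -2, 1)
a' = (4, -2, -1)
a' = 4*e1 - 2*e2 - 1*e3


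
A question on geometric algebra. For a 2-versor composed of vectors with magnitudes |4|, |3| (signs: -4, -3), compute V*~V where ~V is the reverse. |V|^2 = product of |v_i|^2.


Each vector v_i has |v_i|^2 = s_i^2
Squared scales: (-4)^2 = 16, (-3)^2 = 9
|V|^2 = 16 * 9
= 144


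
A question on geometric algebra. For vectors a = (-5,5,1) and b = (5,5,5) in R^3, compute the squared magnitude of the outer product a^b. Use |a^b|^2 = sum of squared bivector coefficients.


a wedge b = (a1*b2 - a2*b1)*e12 + (a1*b3 - a3*b1)*e13 + (a2*b3 - a3*b2)*e23
e12 coeff: (-5)*5 - 5*5 = -25 - 25 = -50
e13 coeff: (-5)*5 - 1*5 = -25 - 5 = -30
e23 coeff: 5*5 - 1*5 = 25 - 5 = 20
|a wedge b|^2 = (-50)^2 + (-30)^2 + 20^2
= 2500 + 900 + 400
= 3800


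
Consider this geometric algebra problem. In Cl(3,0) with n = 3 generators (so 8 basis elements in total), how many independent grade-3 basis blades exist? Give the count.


Number of grade-k basis blades in Cl(p,q) with n = p + q is C(n, k).
n = 3 + 0 = 3
C(3, 3) = 3! / (3! * 0!)
= 6 / (6 * 1)
= 1


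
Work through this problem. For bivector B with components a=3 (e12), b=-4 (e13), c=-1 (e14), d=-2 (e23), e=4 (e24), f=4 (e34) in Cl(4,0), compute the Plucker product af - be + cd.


Plucker relation: af - be + cd
a*f = 3*4 = 12
b*e = (-4)*4 = -16
c*d = (-1)*(-2) = 2
af - be + cd = 12 - (-16) + 2
= 30


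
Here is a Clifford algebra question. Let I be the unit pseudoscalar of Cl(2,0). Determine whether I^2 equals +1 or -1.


The pseudoscalar I = e1...e_n (product of all n generators) of Cl(p,q) satisfies I^2 = (-1)^(q + n(n-1)/2).
p = 2, q = 0, n = p + q = 2
n(n-1)/2 = 2 * 1 / 2 = 1
Exponent = q + n(n-1)/2 = 0 + 1 = 1
I^2 = (-1)^1 = -1


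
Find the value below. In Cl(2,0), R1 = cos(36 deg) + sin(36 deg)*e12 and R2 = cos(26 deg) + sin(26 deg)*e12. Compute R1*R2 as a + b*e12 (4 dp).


Same-plane rotors commute and their half-angles add:
R1*R2 = cos(a1 + a2) + sin(a1 + a2)*e12.
a1 + a2 = 36 + 26 = 62 deg
cos(62 deg) = 0.4695
sin(62 deg) = 0.8829
R1*R2 = 0.4695 + 0.8829*e12


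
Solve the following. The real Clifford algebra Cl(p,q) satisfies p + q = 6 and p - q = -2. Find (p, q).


We need p + q = 6 and p - q = -2.
Adding: 2p = 6 + (-2) = 4, so p = 2.
Then q = 6 - 2 = 4.
(p, q) = (2, 4)


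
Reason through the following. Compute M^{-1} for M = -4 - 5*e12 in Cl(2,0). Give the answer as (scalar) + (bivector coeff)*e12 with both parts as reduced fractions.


M = -4 - 5*e12, where e12^2 = -1.
Since M commutes with its reverse ~M = a - b*e12, M * ~M = a^2 - b^2*e12^2 = a^2 + b^2.
So M^{-1} = ~M / (a^2 + b^2) = (a - b*e12)/(a^2 + b^2).
a^2 + b^2 = 16 + 25 = 41
Scalar part = -4/41 = -4/41
Bivector coeff = 5/41 = 5/41
M^{-1} = -4/41 + 5/41*e12


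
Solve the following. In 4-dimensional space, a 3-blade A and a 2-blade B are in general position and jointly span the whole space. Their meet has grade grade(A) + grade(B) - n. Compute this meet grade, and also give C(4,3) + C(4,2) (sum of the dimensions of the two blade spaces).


Meet grade = grade(A) + grade(B) - n
= 3 + 2 - 4 = 1
C(4,3) = 4
C(4,2) = 6
dim_A + dim_B = 4 + 6 = 10


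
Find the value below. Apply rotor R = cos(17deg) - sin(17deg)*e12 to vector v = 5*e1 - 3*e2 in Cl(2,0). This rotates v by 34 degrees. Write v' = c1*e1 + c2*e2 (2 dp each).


Rotor R = cos(17deg) - sin(17deg)*e12
Rotation angle theta = 2 * 17 = 34 degrees
v' = R*v*~R rotates v by theta.
cos(34deg) = 0.8290, sin(34deg) = 0.5592
v'_1 = 5*cos(34deg) - (-3)*sin(34deg)
= 5*0.8290 - (-3)*0.5592
= 5.82
v'_2 = 5*sin(34deg) + (-3)*cos(34deg)
= 5*0.5592 + (-3)*0.8290
= 0.31
v' = 5.82*e1 + 0.31*e2


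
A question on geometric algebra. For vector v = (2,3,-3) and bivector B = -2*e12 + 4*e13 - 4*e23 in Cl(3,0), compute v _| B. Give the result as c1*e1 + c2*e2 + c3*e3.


Left contraction v _| B = <vB>_1 (grade-1 part of the geometric product vB).
Using e1_|e12 = e2, e2_|e12 = -e1, e1_|e13 = e3, e3_|e13 = -e1, e2_|e23 = e3, e3_|e23 = -e2:
e1 coeff: -v2*b12 - v3*b13 = -(3)*(-2) - (-3)*(4) = 18
e2 coeff: v1*b12 - v3*b23 = (2)*(-2) - (-3)*(-4) = -16
e3 coeff: v1*b13 + v2*b23 = (2)*(4) + (3)*(-4) = -4
v _| B = 18*e1 - 16*e2 - 4*e3


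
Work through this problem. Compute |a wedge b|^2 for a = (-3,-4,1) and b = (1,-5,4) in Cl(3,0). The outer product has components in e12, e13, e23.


a wedge b = (a1*b2 - a2*b1)*e12 + (a1*b3 - a3*b1)*e13 + (a2*b3 - a3*b2)*e23
e12 coeff: (-3)*(-5) - (-4)*1 = 15 - (-4) = 19
e13 coeff: (-3)*4 - 1*1 = -12 - 1 = -13
e23 coeff: (-4)*4 - 1*(-5) = -16 - (-5) = -11
|a wedge b|^2 = 19^2 + (-13)^2 + (-11)^2
= 361 + 169 + 121
= 651


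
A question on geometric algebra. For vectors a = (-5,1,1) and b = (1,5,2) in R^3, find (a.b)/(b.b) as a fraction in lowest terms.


Projection coefficient = (a . b) / (b . b)
a . b = (-5)*1 + 1*5 + 1*2
= -5 + 5 + 2 = 2
b . b = 1^2 + 5^2 + 2^2
= 1 + 25 + 4 = 30
Coefficient = 2/30
In lowest terms: 1/15


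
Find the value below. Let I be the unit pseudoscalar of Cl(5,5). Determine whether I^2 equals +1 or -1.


The pseudoscalar I = e1...e_n (product of all n generators) of Cl(p,q) satisfies I^2 = (-1)^(q + n(n-1)/2).
p = 5, q = 5, n = p + q = 10
n(n-1)/2 = 10 * 9 / 2 = 45
Exponent = q + n(n-1)/2 = 5 + 45 = 50
I^2 = (-1)^50 = +1


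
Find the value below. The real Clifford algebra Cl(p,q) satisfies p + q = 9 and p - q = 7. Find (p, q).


We need p + q = 9 and p - q = 7.
Adding: 2p = 9 + 7 = 16, so p = 8.
Then q = 9 - 8 = 1.
(p, q) = (8, 1)


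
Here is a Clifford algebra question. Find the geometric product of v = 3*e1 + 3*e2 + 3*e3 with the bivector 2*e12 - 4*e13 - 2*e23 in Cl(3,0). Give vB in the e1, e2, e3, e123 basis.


vB has grade-1 (vector) and grade-3 (trivector) parts: vB = (v _| B) + (v ^ B).
Vector part <vB>_1:
  e1: -v2*b12 - v3*b13 = -(3)*(2) - (3)*(-4) = 6
  e2: v1*b12 - v3*b23 = (3)*(2) - (3)*(-2) = 12
  e3: v1*b13 + v2*b23 = (3)*(-4) + (3)*(-2) = -18
Trivector part <vB>_3:
  e123: v1*b23 - v2*b13 + v3*b12 = (3)*(-2) - (3)*(-4) + (3)*(2) = 12
vB = 6*e1 + 12*e2 - 18*e3 + 12*e123


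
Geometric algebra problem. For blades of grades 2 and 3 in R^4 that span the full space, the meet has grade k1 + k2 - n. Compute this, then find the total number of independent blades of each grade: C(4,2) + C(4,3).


Meet grade = grade(A) + grade(B) - n
= 2 + 3 - 4 = 1
C(4,2) = 6
C(4,3) = 4
dim_A + dim_B = 6 + 4 = 10


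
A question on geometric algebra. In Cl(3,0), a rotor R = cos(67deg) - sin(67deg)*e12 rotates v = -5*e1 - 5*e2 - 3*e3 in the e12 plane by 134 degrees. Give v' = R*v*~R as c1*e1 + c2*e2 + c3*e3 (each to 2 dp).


Rotor R = cos(67deg) - sin(67deg)*e12
Rotation angle theta = 2 * 67 = 134 degrees in the e12 plane (e1 -> e2).
The component perpendicular to the plane (e3) is invariant: v'_3 = v3 = -3.00
cos(134deg) = -0.6947, sin(134deg) = 0.7193
v'_1 = v1*cos(theta) - v2*sin(theta) = -5*(-0.6947) - (-5)*0.7193 = 7.07
v'_2 = v1*sin(theta) + v2*cos(theta) = -5*0.7193 + (-5)*(-0.6947) = -0.12
v' = 7.07*e1 - 0.12*e2 - 3.00*e3


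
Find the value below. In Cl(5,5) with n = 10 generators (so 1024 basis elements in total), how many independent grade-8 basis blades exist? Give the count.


Number of grade-k basis blades in Cl(p,q) with n = p + q is C(n, k).
n = 5 + 5 = 10
C(10, 8) = 10! / (8! * 2!)
= 3628800 / (40320 * 2)
= 45


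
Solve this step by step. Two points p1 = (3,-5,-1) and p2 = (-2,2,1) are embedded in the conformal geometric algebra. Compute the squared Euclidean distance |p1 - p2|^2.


p1 - p2 = (5, -7, -2)
|p1 - p2|^2 = 5^2 + (-7)^2 + (-2)^2
= 25 + 49 + 4
= 78


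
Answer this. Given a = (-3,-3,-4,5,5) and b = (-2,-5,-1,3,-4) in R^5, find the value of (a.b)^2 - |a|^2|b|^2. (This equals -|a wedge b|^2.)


a . b = (-3)*(-2) + (-3)*(-5) + (-4)*(-1) + 5*3 + 5*(-4)
= 6 + 15 + 4 + 15 + (-20) = 20
|a|^2 = (-3)^2 + (-3)^2 + (-4)^2 + 5^2 + 5^2 = 84
|b|^2 = (-2)^2 + (-5)^2 + (-1)^2 + 3^2 + (-4)^2 = 55
(a.b)^2 = 20^2 = 400
|a|^2 * |b|^2 = 84 * 55 = 4620
Result = 400 - 4620 = -4220


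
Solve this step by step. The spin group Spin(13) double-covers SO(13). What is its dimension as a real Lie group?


Spin(n) double-covers SO(n); both have Lie algebra so(n) of dimension n(n-1)/2.
n = 13
n(n-1) = 13 * 12 = 156
dim Spin(13) = 156/2 = 78


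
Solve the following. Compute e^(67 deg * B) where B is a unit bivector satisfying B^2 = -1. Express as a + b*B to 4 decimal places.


For a unit bivector B with B^2 = -1, the exponential series gives
e^(theta*B) = cos(theta) + sin(theta)*B (the GA analogue of Euler's formula).
theta = 67 degrees = 1.169371 rad
cos(67 deg) = 0.3907
sin(67 deg) = 0.9205
exp(theta*B) = 0.3907 + 0.9205*B


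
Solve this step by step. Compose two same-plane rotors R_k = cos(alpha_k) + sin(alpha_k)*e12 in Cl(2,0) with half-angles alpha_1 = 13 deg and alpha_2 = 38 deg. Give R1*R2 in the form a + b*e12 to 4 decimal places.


Same-plane rotors commute and their half-angles add:
R1*R2 = cos(a1 + a2) + sin(a1 + a2)*e12.
a1 + a2 = 13 + 38 = 51 deg
cos(51 deg) = 0.6293
sin(51 deg) = 0.7771
R1*R2 = 0.6293 + 0.7771*e12


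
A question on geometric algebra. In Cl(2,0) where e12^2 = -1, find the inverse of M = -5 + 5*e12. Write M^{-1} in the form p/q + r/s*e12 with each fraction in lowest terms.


M = -5 + 5*e12, where e12^2 = -1.
Since M commutes with its reverse ~M = a - b*e12, M * ~M = a^2 - b^2*e12^2 = a^2 + b^2.
So M^{-1} = ~M / (a^2 + b^2) = (a - b*e12)/(a^2 + b^2).
a^2 + b^2 = 25 + 25 = 50
Scalar part = -5/50 = -1/10
Bivector coeff = -5/50 = -1/10
M^{-1} = -1/10 - 1/10*e12


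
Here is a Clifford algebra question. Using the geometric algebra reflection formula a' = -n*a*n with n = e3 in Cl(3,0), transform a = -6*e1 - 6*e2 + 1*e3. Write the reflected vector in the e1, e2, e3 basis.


Reflection formula: a' = -n*a*n, with n = e3 (unit vector, n^2 = 1).
For reflection through hyperplane perp to e3:
The component along e3 flips sign, others stay.
a = (-6, -6, 1)
a' = (-6, -6, -1)
a' = -6*e1 - 6*e2 - 1*e3


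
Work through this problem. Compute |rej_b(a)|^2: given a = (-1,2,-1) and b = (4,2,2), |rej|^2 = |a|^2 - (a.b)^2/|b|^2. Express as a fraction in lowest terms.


|a|^2 = (-1)^2 + 2^2 + (-1)^2 = 6
|b|^2 = 4^2 + 2^2 + 2^2 = 24
a . b = (-1)*4 + 2*2 + (-1)*2 = -2
(a.b)^2 = (-2)^2 = 4
|rej|^2 = 6 - 4/24
= (144 - 4)/24
= 140/24
In lowest terms: 35/6


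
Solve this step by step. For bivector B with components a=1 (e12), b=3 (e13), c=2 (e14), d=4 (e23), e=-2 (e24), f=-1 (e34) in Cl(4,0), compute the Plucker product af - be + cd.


Plucker relation: af - be + cd
a*f = 1*(-1) = -1
b*e = 3*(-2) = -6
c*d = 2*4 = 8
af - be + cd = -1 - (-6) + 8
= 13


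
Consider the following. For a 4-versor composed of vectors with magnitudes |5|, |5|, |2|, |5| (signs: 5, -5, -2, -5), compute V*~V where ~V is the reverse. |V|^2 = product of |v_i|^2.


Each vector v_i has |v_i|^2 = s_i^2
Squared scales: 5^2 = 25, (-5)^2 = 25, (-2)^2 = 4, (-5)^2 = 25
|V|^2 = 25 * 25 * 4 * 25
= 62500


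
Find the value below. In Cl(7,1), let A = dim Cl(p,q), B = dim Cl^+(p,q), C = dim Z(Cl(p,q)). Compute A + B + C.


n = 7 + 1 = 8
Total dim = 2^8 = 256
Even subalgebra dim = 2^7 = 128
n is even, so center dim = 1
Sum = 256 + 128 + 1 = 385


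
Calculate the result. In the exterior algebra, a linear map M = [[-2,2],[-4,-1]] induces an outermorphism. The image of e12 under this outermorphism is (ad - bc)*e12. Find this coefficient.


The outermorphism of a linear map f sends e1^e2 to f(e1)^f(e2).
f(e1) = -2*e1 - 4*e2
f(e2) = 2*e1 - 1*e2
f(e1) ^ f(e2) = (-2*e1 - 4*e2) ^ (2*e1 - 1*e2)
= (-2)*(-1)*e12 + (-4)*2*e21
= (2 - (-8))*e12
= 10*e12
Coefficient = 10


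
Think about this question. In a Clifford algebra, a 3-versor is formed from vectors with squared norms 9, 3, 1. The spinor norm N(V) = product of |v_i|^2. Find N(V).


Spinor norm N(V) = |v1|^2 * |v2|^2 * ... * |v3|^2
= 9 * 3 * 1
Running product: 9, 27, 27
N(V) = 27


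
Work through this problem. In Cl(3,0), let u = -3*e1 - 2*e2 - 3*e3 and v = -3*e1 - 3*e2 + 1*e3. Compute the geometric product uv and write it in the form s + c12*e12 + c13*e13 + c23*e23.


In Cl(3,0): e_i^2 = 1, e_ie_j = -e_je_i for i != j.
Scalar part = u . v = (-3)*(-3) + (-2)*(-3) + (-3)*1
= 9 + 6 + (-3) = 12
e12 coeff = (-3)*(-3) - (-2)*(-3) = 9 - 6 = 3
e13 coeff = (-3)*1 - (-3)*(-3) = -3 - 9 = -12
e23 coeff = (-2)*1 - (-3)*(-3) = -2 - 9 = -11
uv = 12 + 3*e12 - 12*e13 - 11*e23


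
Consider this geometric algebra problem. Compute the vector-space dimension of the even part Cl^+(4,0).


Even subalgebra dimension = 2^(n-1)
n = 4 + 0 = 4
2^(4 - 1) = 2^3 = 8
Verification: sum of C(4,k) for even k = 1 + 6 + 1 = 8
Result = 8


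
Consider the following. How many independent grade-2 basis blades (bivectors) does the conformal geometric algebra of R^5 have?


The conformal model of R^5 uses Cl(6,1) with m = 5 + 2 = 7 generators.
Number of grade-2 blades = C(m, 2) = C(7, 2)
= 7*6/2 = 21


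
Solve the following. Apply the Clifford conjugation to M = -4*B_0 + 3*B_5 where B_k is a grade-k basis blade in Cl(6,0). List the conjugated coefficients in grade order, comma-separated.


Clifford conjugate sign for grade k: (-1)^(k(k+1)/2)
Grade 0: (-1)^(0*1/2) = (-1)^0 = 1, coeff -4 -> -4
Grade 5: (-1)^(5*6/2) = (-1)^15 = -1, coeff 3 -> -3
Conjugated coefficients: -4, -3


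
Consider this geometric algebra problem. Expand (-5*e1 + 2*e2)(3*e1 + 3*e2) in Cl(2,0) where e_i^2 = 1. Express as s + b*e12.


Expand: (-5*e1 + 2*e2)(3*e1 + 3*e2)
= (-5)*3*e1e1 + (-5)*3*e1e2 + 2*3*e2e1 + 2*3*e2e2
Using e1^2 = e2^2 = 1, e2e1 = -e1e2:
Scalar part s = (-5)*3 + 2*3 = -15 + 6 = -9
Bivector part b = (-5)*3 - 2*3 = -15 - 6 = -21
uv = -9 - 21*e12


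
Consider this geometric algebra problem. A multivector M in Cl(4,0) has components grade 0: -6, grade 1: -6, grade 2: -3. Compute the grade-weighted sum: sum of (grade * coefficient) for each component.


Grade-weighted sum = sum of grade_k * coefficient_k
0*(-6) = 0
1*(-6) = -6
2*(-3) = -6
Total = 0 + (-6) + (-6) = -12


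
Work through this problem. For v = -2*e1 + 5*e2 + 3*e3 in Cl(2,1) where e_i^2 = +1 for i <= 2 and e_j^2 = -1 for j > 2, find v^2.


v^2 = sum of c_i^2 * e_i^2
Positive signature terms (e_i^2 = +1): (-2)^2 + 5^2 = 29
Negative signature terms (e_j^2 = -1): 3^2 = 9
v^2 = 29 - 9 = 20


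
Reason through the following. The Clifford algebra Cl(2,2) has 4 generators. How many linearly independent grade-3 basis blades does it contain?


Number of grade-k basis blades in Cl(p,q) with n = p + q is C(n, k).
n = 2 + 2 = 4
C(4, 3) = 4! / (3! * 1!)
= 24 / (6 * 1)
= 4


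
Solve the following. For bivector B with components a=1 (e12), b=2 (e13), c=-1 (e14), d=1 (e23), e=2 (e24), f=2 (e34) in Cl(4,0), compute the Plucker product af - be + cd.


Plucker relation: af - be + cd
a*f = 1*2 = 2
b*e = 2*2 = 4
c*d = (-1)*1 = -1
af - be + cd = 2 - 4 + (-1)
= -3


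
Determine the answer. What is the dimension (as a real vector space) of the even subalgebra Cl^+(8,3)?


Even subalgebra dimension = 2^(n-1)
n = 8 + 3 = 11
2^(11 - 1) = 2^10 = 1024
Verification: sum of C(11,k) for even k = 1 + 55 + 330 + 462 + 165 + 11 = 1024
Result = 1024


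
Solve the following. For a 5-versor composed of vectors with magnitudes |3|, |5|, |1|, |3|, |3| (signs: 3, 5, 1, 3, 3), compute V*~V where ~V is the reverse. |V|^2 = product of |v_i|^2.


Each vector v_i has |v_i|^2 = s_i^2
Squared scales: 3^2 = 9, 5^2 = 25, 1^2 = 1, 3^2 = 9, 3^2 = 9
|V|^2 = 9 * 25 * 1 * 9 * 9
= 18225


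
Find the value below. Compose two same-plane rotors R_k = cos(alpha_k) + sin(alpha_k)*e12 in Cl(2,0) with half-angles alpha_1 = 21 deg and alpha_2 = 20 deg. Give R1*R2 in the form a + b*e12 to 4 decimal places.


Same-plane rotors commute and their half-angles add:
R1*R2 = cos(a1 + a2) + sin(a1 + a2)*e12.
a1 + a2 = 21 + 20 = 41 deg
cos(41 deg) = 0.7547
sin(41 deg) = 0.6561
R1*R2 = 0.7547 + 0.6561*e12


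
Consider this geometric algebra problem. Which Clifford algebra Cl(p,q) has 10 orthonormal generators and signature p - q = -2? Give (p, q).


We need p + q = 10 and p - q = -2.
Adding: 2p = 10 + (-2) = 8, so p = 4.
Then q = 10 - 4 = 6.
(p, q) = (4, 6)


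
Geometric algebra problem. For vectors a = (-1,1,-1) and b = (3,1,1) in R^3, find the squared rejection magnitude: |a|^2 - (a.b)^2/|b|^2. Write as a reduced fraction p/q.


|a|^2 = (-1)^2 + 1^2 + (-1)^2 = 3
|b|^2 = 3^2 + 1^2 + 1^2 = 11
a . b = (-1)*3 + 1*1 + (-1)*1 = -3
(a.b)^2 = (-3)^2 = 9
|rej|^2 = 3 - 9/11
= (33 - 9)/11
= 24/11
In lowest terms: 24/11


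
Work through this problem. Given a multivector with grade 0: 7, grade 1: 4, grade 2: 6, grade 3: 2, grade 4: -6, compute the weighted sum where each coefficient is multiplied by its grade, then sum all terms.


Grade-weighted sum = sum of grade_k * coefficient_k
0*7 = 0
1*4 = 4
2*6 = 12
3*2 = 6
4*(-6) = -24
Total = 0 + 4 + 12 + 6 + (-24) = -2


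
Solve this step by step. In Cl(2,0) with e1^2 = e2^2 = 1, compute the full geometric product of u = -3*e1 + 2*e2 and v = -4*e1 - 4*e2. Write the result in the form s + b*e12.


Expand: (-3*e1 + 2*e2)(-4*e1 - 4*e2)
= (-3)*(-4)*e1e1 + (-3)*(-4)*e1e2 + 2*(-4)*e2e1 + 2*(-4)*e2e2
Using e1^2 = e2^2 = 1, e2e1 = -e1e2:
Scalar part s = (-3)*(-4) + 2*(-4) = 12 + (-8) = 4
Bivector part b = (-3)*(-4) - 2*(-4) = 12 - (-8) = 20
uv = 4 + 20*e12


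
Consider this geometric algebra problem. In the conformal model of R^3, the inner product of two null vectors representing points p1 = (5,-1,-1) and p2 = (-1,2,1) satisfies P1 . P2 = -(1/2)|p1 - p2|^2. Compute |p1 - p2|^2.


p1 - p2 = (6, -3, -2)
|p1 - p2|^2 = 6^2 + (-3)^2 + (-2)^2
= 36 + 9 + 4
= 49


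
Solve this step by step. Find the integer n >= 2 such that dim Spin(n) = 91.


dim Spin(n) = dim so(n) = n(n-1)/2.
Solve n(n-1)/2 = 91, i.e. n^2 - n - 182 = 0.
Discriminant = 1 + 8*91 = 729
n = (1 + sqrt(729))/2 = (1 + 27)/2 = 14


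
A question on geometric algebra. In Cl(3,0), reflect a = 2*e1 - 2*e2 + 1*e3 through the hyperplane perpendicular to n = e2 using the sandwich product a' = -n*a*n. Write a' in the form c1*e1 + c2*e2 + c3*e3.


Reflection formula: a' = -n*a*n, with n = e2 (unit vector, n^2 = 1).
For reflection through hyperplane perp to e2:
The component along e2 flips sign, others stay.
a = (2, -2, 1)
a' = (2, 2, 1)
a' = 2*e1 + 2*e2 + 1*e3


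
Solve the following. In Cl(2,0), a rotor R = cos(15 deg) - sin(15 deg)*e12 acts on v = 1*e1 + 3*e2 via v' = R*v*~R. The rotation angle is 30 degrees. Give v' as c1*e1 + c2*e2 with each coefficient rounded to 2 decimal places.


Rotor R = cos(15deg) - sin(15deg)*e12
Rotation angle theta = 2 * 15 = 30 degrees
v' = R*v*~R rotates v by theta.
cos(30deg) = 0.8660, sin(30deg) = 0.5000
v'_1 = 1*cos(30deg) - 3*sin(30deg)
= 1*0.8660 - 3*0.5000
= -0.63
v'_2 = 1*sin(30deg) + 3*cos(30deg)
= 1*0.5000 + 3*0.8660
= 3.10
v' = -0.63*e1 + 3.10*e2


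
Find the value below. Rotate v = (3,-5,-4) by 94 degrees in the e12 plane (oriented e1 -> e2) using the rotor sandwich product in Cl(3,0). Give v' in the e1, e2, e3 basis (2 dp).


Rotor R = cos(47deg) - sin(47deg)*e12
Rotation angle theta = 2 * 47 = 94 degrees in the e12 plane (e1 -> e2).
The component perpendicular to the plane (e3) is invariant: v'_3 = v3 = -4.00
cos(94deg) = -0.0698, sin(94deg) = 0.9976
v'_1 = v1*cos(theta) - v2*sin(theta) = 3*(-0.0698) - (-5)*0.9976 = 4.78
v'_2 = v1*sin(theta) + v2*cos(theta) = 3*0.9976 + (-5)*(-0.0698) = 3.34
v' = 4.78*e1 + 3.34*e2 - 4.00*e3


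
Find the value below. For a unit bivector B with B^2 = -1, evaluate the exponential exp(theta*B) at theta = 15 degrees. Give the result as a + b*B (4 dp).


For a unit bivector B with B^2 = -1, the exponential series gives
e^(theta*B) = cos(theta) + sin(theta)*B (the GA analogue of Euler's formula).
theta = 15 degrees = 0.261799 rad
cos(15 deg) = 0.9659
sin(15 deg) = 0.2588
exp(theta*B) = 0.9659 + 0.2588*B


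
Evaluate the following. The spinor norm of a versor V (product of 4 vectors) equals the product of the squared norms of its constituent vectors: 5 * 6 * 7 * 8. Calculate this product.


Spinor norm N(V) = |v1|^2 * |v2|^2 * ... * |v4|^2
= 5 * 6 * 7 * 8
Running product: 5, 30, 210, 1680
N(V) = 1680


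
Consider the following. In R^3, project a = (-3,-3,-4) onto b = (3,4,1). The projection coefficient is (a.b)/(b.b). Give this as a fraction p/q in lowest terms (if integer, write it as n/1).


Projection coefficient = (a . b) / (b . b)
a . b = (-3)*3 + (-3)*4 + (-4)*1
= -9 + (-12) + (-4) = -25
b . b = 3^2 + 4^2 + 1^2
= 9 + 16 + 1 = 26
Coefficient = -25/26
In lowest terms: -25/26


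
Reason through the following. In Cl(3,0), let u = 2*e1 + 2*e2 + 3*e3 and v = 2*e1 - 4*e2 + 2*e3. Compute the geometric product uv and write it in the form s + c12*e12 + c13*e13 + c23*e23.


In Cl(3,0): e_i^2 = 1, e_ie_j = -e_je_i for i != j.
Scalar part = u . v = 2*2 + 2*(-4) + 3*2
= 4 + (-8) + 6 = 2
e12 coeff = 2*(-4) - 2*2 = -8 - 4 = -12
e13 coeff = 2*2 - 3*2 = 4 - 6 = -2
e23 coeff = 2*2 - 3*(-4) = 4 - (-12) = 16
uv = 2 - 12*e12 - 2*e13 + 16*e23


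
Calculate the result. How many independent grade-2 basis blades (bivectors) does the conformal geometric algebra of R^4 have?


The conformal model of R^4 uses Cl(5,1) with m = 4 + 2 = 6 generators.
Number of grade-2 blades = C(m, 2) = C(6, 2)
= 6*5/2 = 15


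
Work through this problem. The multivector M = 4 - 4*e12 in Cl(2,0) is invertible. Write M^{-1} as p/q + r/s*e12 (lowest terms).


M = 4 - 4*e12, where e12^2 = -1.
Since M commutes with its reverse ~M = a - b*e12, M * ~M = a^2 - b^2*e12^2 = a^2 + b^2.
So M^{-1} = ~M / (a^2 + b^2) = (a - b*e12)/(a^2 + b^2).
a^2 + b^2 = 16 + 16 = 32
Scalar part = 4/32 = 1/8
Bivector coeff = 4/32 = 1/8
M^{-1} = 1/8 + 1/8*e12


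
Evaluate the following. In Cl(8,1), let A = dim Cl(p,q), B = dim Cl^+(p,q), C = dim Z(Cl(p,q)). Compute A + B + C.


n = 8 + 1 = 9
Total dim = 2^9 = 512
Even subalgebra dim = 2^8 = 256
n is odd, so center dim = 2
Sum = 512 + 256 + 2 = 770


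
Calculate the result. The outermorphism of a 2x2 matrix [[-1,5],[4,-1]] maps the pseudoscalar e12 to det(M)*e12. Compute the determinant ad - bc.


The outermorphism of a linear map f sends e1^e2 to f(e1)^f(e2).
f(e1) = -1*e1 + 4*e2
f(e2) = 5*e1 - 1*e2
f(e1) ^ f(e2) = (-1*e1 + 4*e2) ^ (5*e1 - 1*e2)
= (-1)*(-1)*e12 + 4*5*e21
= (1 - 20)*e12
= -19*e12
Coefficient = -19


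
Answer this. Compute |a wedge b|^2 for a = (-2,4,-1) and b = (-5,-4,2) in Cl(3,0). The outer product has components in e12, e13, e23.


a wedge b = (a1*b2 - a2*b1)*e12 + (a1*b3 - a3*b1)*e13 + (a2*b3 - a3*b2)*e23
e12 coeff: (-2)*(-4) - 4*(-5) = 8 - (-20) = 28
e13 coeff: (-2)*2 - (-1)*(-5) = -4 - 5 = -9
e23 coeff: 4*2 - (-1)*(-4) = 8 - 4 = 4
|a wedge b|^2 = 28^2 + (-9)^2 + 4^2
= 784 + 81 + 16
= 881


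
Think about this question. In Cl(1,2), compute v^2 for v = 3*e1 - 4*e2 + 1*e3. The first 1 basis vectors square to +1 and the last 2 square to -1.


v^2 = sum of c_i^2 * e_i^2
Positive signature terms (e_i^2 = +1): 3^2 = 9
Negative signature terms (e_j^2 = -1): (-4)^2 + 1^2 = 17
v^2 = 9 - 17 = -8


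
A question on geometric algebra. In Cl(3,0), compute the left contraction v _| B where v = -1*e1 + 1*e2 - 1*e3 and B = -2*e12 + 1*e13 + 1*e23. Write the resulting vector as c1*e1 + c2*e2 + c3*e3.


Left contraction v _| B = <vB>_1 (grade-1 part of the geometric product vB).
Using e1_|e12 = e2, e2_|e12 = -e1, e1_|e13 = e3, e3_|e13 = -e1, e2_|e23 = e3, e3_|e23 = -e2:
e1 coeff: -v2*b12 - v3*b13 = -(1)*(-2) - (-1)*(1) = 3
e2 coeff: v1*b12 - v3*b23 = (-1)*(-2) - (-1)*(1) = 3
e3 coeff: v1*b13 + v2*b23 = (-1)*(1) + (1)*(1) = 0
v _| B = 3*e1 + 3*e2 + 0*e3


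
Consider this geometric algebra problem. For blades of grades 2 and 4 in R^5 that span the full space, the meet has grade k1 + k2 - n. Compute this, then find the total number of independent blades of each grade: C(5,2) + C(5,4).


Meet grade = grade(A) + grade(B) - n
= 2 + 4 - 5 = 1
C(5,2) = 10
C(5,4) = 5
dim_A + dim_B = 10 + 5 = 15


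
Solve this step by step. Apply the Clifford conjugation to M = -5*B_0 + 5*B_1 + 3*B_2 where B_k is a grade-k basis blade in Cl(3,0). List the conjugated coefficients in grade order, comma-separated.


Clifford conjugate sign for grade k: (-1)^(k(k+1)/2)
Grade 0: (-1)^(0*1/2) = (-1)^0 = 1, coeff -5 -> -5
Grade 1: (-1)^(1*2/2) = (-1)^1 = -1, coeff 5 -> -5
Grade 2: (-1)^(2*3/2) = (-1)^3 = -1, coeff 3 -> -3
Conjugated coefficients: -5, -5, -3


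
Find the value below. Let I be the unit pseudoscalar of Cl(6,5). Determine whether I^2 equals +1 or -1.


The pseudoscalar I = e1...e_n (product of all n generators) of Cl(p,q) satisfies I^2 = (-1)^(q + n(n-1)/2).
p = 6, q = 5, n = p + q = 11
n(n-1)/2 = 11 * 10 / 2 = 55
Exponent = q + n(n-1)/2 = 5 + 55 = 60
I^2 = (-1)^60 = +1


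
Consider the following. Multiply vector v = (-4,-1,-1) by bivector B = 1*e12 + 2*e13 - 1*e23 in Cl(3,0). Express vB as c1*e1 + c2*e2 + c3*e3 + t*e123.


vB has grade-1 (vector) and grade-3 (trivector) parts: vB = (v _| B) + (v ^ B).
Vector part <vB>_1:
  e1: -v2*b12 - v3*b13 = -(-1)*(1) - (-1)*(2) = 3
  e2: v1*b12 - v3*b23 = (-4)*(1) - (-1)*(-1) = -5
  e3: v1*b13 + v2*b23 = (-4)*(2) + (-1)*(-1) = -7
Trivector part <vB>_3:
  e123: v1*b23 - v2*b13 + v3*b12 = (-4)*(-1) - (-1)*(2) + (-1)*(1) = 5
vB = 3*e1 - 5*e2 - 7*e3 + 5*e123


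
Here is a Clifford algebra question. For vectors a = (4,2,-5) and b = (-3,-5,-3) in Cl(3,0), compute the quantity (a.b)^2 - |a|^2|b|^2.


a . b = 4*(-3) + 2*(-5) + (-5)*(-3)
= -12 + (-10) + 15 = -7
|a|^2 = 4^2 + 2^2 + (-5)^2 = 45
|b|^2 = (-3)^2 + (-5)^2 + (-3)^2 = 43
(a.b)^2 = (-7)^2 = 49
|a|^2 * |b|^2 = 45 * 43 = 1935
Result = 49 - 1935 = -1886


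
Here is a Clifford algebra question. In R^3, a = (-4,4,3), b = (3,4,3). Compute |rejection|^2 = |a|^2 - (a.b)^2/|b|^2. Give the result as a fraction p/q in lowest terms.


|a|^2 = (-4)^2 + 4^2 + 3^2 = 41
|b|^2 = 3^2 + 4^2 + 3^2 = 34
a . b = (-4)*3 + 4*4 + 3*3 = 13
(a.b)^2 = 13^2 = 169
|rej|^2 = 41 - 169/34
= (1394 - 169)/34
= 1225/34
In lowest terms: 1225/34


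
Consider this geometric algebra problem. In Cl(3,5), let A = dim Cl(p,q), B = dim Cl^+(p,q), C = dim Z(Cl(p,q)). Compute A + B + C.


n = 3 + 5 = 8
Total dim = 2^8 = 256
Even subalgebra dim = 2^7 = 128
n is even, so center dim = 1
Sum = 256 + 128 + 1 = 385


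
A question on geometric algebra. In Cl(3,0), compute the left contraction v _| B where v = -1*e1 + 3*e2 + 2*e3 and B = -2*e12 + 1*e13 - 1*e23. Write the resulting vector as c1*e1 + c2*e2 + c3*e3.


Left contraction v _| B = <vB>_1 (grade-1 part of the geometric product vB).
Using e1_|e12 = e2, e2_|e12 = -e1, e1_|e13 = e3, e3_|e13 = -e1, e2_|e23 = e3, e3_|e23 = -e2:
e1 coeff: -v2*b12 - v3*b13 = -(3)*(-2) - (2)*(1) = 4
e2 coeff: v1*b12 - v3*b23 = (-1)*(-2) - (2)*(-1) = 4
e3 coeff: v1*b13 + v2*b23 = (-1)*(1) + (3)*(-1) = -4
v _| B = 4*e1 + 4*e2 - 4*e3


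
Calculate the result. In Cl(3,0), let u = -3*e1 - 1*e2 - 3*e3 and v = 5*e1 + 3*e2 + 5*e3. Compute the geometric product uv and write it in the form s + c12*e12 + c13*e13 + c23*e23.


In Cl(3,0): e_i^2 = 1, e_ie_j = -e_je_i for i != j.
Scalar part = u . v = (-3)*5 + (-1)*3 + (-3)*5
= -15 + (-3) + (-15) = -33
e12 coeff = (-3)*3 - (-1)*5 = -9 - (-5) = -4
e13 coeff = (-3)*5 - (-3)*5 = -15 - (-15) = 0
e23 coeff = (-1)*5 - (-3)*3 = -5 - (-9) = 4
uv = -33 - 4*e12 + 0*e13 + 4*e23


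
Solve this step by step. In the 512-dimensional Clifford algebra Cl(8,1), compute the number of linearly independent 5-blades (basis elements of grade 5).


Number of grade-k basis blades in Cl(p,q) with n = p + q is C(n, k).
n = 8 + 1 = 9
C(9, 5) = 9! / (5! * 4!)
= 362880 / (120 * 24)
= 126


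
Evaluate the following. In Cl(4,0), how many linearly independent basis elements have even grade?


Even subalgebra dimension = 2^(n-1)
n = 4 + 0 = 4
2^(4 - 1) = 2^3 = 8
Verification: sum of C(4,k) for even k = 1 + 6 + 1 = 8
Result = 8


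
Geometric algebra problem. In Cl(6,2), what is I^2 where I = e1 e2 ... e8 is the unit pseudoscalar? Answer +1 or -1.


The pseudoscalar I = e1...e_n (product of all n generators) of Cl(p,q) satisfies I^2 = (-1)^(q + n(n-1)/2).
p = 6, q = 2, n = p + q = 8
n(n-1)/2 = 8 * 7 / 2 = 28
Exponent = q + n(n-1)/2 = 2 + 28 = 30
I^2 = (-1)^30 = +1


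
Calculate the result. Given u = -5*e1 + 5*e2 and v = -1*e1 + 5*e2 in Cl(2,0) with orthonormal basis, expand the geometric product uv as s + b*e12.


Expand: (-5*e1 + 5*e2)(-1*e1 + 5*e2)
= (-5)*(-1)*e1e1 + (-5)*5*e1e2 + 5*(-1)*e2e1 + 5*5*e2e2
Using e1^2 = e2^2 = 1, e2e1 = -e1e2:
Scalar part s = (-5)*(-1) + 5*5 = 5 + 25 = 30
Bivector part b = (-5)*5 - 5*(-1) = -25 - (-5) = -20
uv = 30 - 20*e12
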